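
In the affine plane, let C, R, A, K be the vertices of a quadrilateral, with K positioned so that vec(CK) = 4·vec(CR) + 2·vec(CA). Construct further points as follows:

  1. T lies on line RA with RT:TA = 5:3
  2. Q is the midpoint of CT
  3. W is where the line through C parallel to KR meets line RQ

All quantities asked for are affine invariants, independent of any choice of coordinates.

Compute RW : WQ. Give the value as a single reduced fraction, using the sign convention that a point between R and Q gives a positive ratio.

Assign C = (0, 0), R = (1, 0), A = (0, 1), K = (4, 2) — the answer is frame-independent, so this choice is without loss of generality.
1. T lies on line RA with RT:TA = 5:3 ⇒ T = (3/8, 5/8)
2. Q is the midpoint of CT ⇒ Q = (3/16, 5/16)
3. W is where the line through C parallel to KR meets line RQ ⇒ W = (15/41, 10/41)
W = R + t·(Q−R) with t = 32/41, so RW:WQ = t:(1−t) = 32/41:9/41

RW:WQ = 32/9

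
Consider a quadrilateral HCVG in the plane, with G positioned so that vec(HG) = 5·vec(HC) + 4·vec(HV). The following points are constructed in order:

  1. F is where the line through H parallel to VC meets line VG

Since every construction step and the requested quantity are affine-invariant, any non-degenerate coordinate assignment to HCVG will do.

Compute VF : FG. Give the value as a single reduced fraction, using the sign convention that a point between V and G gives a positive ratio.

Choose coordinates H = (0, 0), C = (1, 0), V = (0, 1), G = (5, 4).
1. F is where the line through H parallel to VC meets line VG ⇒ F = (-5/8, 5/8)
F = V + t·(G−V) with t = -1/8, so VF:FG = t:(1−t) = -1/8:9/8

VF:FG = -1/9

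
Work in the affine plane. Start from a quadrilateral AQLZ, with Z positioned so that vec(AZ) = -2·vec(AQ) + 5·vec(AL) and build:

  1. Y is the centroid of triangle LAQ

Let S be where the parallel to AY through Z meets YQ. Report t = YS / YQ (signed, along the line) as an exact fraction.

Set A = (0, 0), Q = (1, 0), L = (0, 1), Z = (-2, 5); any affine frame gives the same invariant.
1. Y is the centroid of triangle LAQ ⇒ Y = (1/3, 1/3)
through Z parallel to AY: direction (1/3, 1/3); meets YQ at S = (-13/3, 8/3)
S = Y + t·(Q−Y) with t = -7

t = -7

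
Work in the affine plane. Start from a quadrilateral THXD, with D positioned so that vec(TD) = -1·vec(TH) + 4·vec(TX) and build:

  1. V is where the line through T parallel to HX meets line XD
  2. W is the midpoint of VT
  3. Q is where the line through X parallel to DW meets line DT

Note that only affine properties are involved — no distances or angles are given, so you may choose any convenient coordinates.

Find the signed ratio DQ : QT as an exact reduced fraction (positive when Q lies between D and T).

Choose coordinates T = (0, 0), H = (1, 0), X = (0, 1), D = (-1, 4).
1. V is where the line through T parallel to HX meets line XD ⇒ V = (1/2, -1/2)
2. W is the midpoint of VT ⇒ W = (1/4, -1/4)
3. Q is where the line through X parallel to DW meets line DT ⇒ Q = (-5/3, 20/3)
Q = D + t·(T−D) with t = -2/3, so DQ:QT = t:(1−t) = -2/3:5/3

DQ:QT = -2/5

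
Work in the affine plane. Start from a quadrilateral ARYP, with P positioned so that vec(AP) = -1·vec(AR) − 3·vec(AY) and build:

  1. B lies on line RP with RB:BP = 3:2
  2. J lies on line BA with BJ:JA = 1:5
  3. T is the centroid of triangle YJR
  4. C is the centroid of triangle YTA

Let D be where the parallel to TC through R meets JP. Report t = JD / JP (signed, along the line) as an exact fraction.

Set A = (0, 0), R = (1, 0), Y = (0, 1), P = (-1, -3); any affine frame gives the same invariant.
1. B lies on line RP with RB:BP = 3:2 ⇒ B = (-1/5, -9/5)
2. J lies on line BA with BJ:JA = 1:5 ⇒ J = (-1/6, -3/2)
3. T is the centroid of triangle YJR ⇒ T = (5/18, -1/6)
4. C is the centroid of triangle YTA ⇒ C = (5/54, 5/18)
through R parallel to TC: direction (-5/27, 4/9); meets JP at D = (6/7, 12/35)
D = J + t·(P−J) with t = -43/35

t = -43/35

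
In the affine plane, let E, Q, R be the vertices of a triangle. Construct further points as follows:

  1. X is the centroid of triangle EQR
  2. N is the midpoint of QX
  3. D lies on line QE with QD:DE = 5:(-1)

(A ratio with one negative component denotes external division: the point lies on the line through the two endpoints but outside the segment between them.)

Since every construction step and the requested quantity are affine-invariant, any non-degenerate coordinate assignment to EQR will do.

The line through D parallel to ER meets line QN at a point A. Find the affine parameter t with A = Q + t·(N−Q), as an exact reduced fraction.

t = 15/4

Work in coordinates with E = (0, 0), Q = (1, 0), R = (0, 1).
1. X is the centroid of triangle EQR ⇒ X = (1/3, 1/3)
2. N is the midpoint of QX ⇒ N = (2/3, 1/6)
3. D lies on line QE with QD:DE = 5:(-1) ⇒ D = (-1/4, 0)
through D parallel to ER: direction (0, 1); meets QN at A = (-1/4, 5/8)
A = Q + t·(N−Q) with t = 15/4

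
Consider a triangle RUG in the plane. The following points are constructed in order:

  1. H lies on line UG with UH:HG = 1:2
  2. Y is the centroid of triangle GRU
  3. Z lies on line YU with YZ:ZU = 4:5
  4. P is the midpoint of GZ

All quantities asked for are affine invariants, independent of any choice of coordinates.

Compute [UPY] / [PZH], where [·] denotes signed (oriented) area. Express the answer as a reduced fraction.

Set R = (0, 0), U = (1, 0), G = (0, 1); any affine frame gives the same invariant.
1. H lies on line UG with UH:HG = 1:2 ⇒ H = (2/3, 1/3)
2. Y is the centroid of triangle GRU ⇒ Y = (1/3, 1/3)
3. Z lies on line YU with YZ:ZU = 4:5 ⇒ Z = (17/27, 5/27)
4. P is the midpoint of GZ ⇒ P = (17/54, 16/27)
2·[UPY] = 1/6, 2·[PZH] = 5/81
[UPY]:[PZH] = 1/6:5/81 = 27/10

[UPY]:[PZH] = 27/10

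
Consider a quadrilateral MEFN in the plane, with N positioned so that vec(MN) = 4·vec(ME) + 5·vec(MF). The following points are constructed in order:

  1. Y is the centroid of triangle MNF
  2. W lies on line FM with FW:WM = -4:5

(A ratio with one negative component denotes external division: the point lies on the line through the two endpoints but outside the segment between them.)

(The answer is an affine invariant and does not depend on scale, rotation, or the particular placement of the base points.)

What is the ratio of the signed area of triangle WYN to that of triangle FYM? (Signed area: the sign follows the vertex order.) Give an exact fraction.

Choose coordinates M = (0, 0), E = (1, 0), F = (0, 1), N = (4, 5).
1. Y is the centroid of triangle MNF ⇒ Y = (4/3, 2)
2. W lies on line FM with FW:WM = -4:5 ⇒ W = (0, 5)
2·[WYN] = 12, 2·[FYM] = -4/3
[WYN]:[FYM] = 12:-4/3 = -9

[WYN]:[FYM] = -9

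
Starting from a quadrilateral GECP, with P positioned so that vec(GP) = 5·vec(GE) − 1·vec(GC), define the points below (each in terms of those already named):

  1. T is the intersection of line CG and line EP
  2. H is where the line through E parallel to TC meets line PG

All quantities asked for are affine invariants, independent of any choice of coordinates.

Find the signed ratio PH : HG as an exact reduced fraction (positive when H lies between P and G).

PH:HG = 4

Choose coordinates G = (0, 0), E = (1, 0), C = (0, 1), P = (5, -1).
1. T is the intersection of line CG and line EP ⇒ T = (0, 1/4)
2. H is where the line through E parallel to TC meets line PG ⇒ H = (1, -1/5)
H = P + t·(G−P) with t = 4/5, so PH:HG = t:(1−t) = 4/5:1/5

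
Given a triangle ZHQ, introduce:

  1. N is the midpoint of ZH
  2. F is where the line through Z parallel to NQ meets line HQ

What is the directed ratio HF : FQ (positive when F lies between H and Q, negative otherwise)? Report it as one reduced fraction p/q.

HF:FQ = -2

Set Z = (0, 0), H = (1, 0), Q = (0, 1); any affine frame gives the same invariant.
1. N is the midpoint of ZH ⇒ N = (1/2, 0)
2. F is where the line through Z parallel to NQ meets line HQ ⇒ F = (-1, 2)
F = H + t·(Q−H) with t = 2, so HF:FQ = t:(1−t) = 2:-1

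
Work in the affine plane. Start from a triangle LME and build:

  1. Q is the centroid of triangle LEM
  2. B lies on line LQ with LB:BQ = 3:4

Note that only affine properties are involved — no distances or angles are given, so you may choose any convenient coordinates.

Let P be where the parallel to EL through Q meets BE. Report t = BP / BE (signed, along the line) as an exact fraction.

Assign L = (0, 0), M = (1, 0), E = (0, 1) — the answer is frame-independent, so this choice is without loss of generality.
1. Q is the centroid of triangle LEM ⇒ Q = (1/3, 1/3)
2. B lies on line LQ with LB:BQ = 3:4 ⇒ B = (1/7, 1/7)
through Q parallel to EL: direction (0, -1); meets BE at P = (1/3, -1)
P = B + t·(E−B) with t = -4/3

t = -4/3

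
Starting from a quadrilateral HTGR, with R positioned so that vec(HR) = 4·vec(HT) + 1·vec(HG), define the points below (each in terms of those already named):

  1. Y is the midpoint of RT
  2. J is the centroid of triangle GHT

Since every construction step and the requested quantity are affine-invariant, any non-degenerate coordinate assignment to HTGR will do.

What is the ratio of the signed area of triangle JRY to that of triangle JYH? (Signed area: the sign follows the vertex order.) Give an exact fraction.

Work in coordinates with H = (0, 0), T = (1, 0), G = (0, 1), R = (4, 1).
1. Y is the midpoint of RT ⇒ Y = (5/2, 1/2)
2. J is the centroid of triangle GHT ⇒ J = (1/3, 1/3)
2·[JRY] = -5/6, 2·[JYH] = -2/3
[JRY]:[JYH] = -5/6:-2/3 = 5/4

[JRY]:[JYH] = 5/4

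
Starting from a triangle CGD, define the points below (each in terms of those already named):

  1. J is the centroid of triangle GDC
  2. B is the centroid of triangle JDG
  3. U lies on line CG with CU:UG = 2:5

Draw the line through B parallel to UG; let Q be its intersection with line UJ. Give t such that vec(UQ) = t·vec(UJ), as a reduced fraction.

Set C = (0, 0), G = (1, 0), D = (0, 1); any affine frame gives the same invariant.
1. J is the centroid of triangle GDC ⇒ J = (1/3, 1/3)
2. B is the centroid of triangle JDG ⇒ B = (4/9, 4/9)
3. U lies on line CG with CU:UG = 2:5 ⇒ U = (2/7, 0)
through B parallel to UG: direction (5/7, 0); meets UJ at Q = (22/63, 4/9)
Q = U + t·(J−U) with t = 4/3

t = 4/3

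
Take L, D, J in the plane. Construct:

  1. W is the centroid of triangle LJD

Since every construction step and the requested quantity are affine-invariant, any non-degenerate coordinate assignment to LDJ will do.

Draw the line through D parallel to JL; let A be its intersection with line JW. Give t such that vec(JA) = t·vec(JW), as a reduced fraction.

Choose coordinates L = (0, 0), D = (1, 0), J = (0, 1).
1. W is the centroid of triangle LJD ⇒ W = (1/3, 1/3)
through D parallel to JL: direction (0, -1); meets JW at A = (1, -1)
A = J + t·(W−J) with t = 3

t = 3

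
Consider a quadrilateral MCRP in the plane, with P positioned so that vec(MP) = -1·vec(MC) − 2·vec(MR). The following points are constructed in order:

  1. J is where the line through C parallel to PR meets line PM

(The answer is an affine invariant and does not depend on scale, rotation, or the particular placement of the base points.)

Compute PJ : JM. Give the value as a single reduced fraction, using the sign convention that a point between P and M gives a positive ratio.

PJ:JM = -4/3

Choose coordinates M = (0, 0), C = (1, 0), R = (0, 1), P = (-1, -2).
1. J is where the line through C parallel to PR meets line PM ⇒ J = (3, 6)
J = P + t·(M−P) with t = 4, so PJ:JM = t:(1−t) = 4:-3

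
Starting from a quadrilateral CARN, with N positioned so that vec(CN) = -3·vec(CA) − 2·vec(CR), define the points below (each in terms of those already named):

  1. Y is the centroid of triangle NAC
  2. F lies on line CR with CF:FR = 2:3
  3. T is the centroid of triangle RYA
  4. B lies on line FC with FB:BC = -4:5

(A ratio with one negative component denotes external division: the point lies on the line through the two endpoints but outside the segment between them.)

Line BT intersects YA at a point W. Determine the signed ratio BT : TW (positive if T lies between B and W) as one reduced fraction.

BT:TW = 29/7

Work in coordinates with C = (0, 0), A = (1, 0), R = (0, 1), N = (-3, -2).
1. Y is the centroid of triangle NAC ⇒ Y = (-2/3, -2/3)
2. F lies on line CR with CF:FR = 2:3 ⇒ F = (0, 2/5)
3. T is the centroid of triangle RYA ⇒ T = (1/9, 1/9)
4. B lies on line FC with FB:BC = -4:5 ⇒ B = (0, 2)
line BT meets YA at W = (4/29, -10/29)
T = B + t·(W−B) with t = 29/36, so BT:TW = 29/36:7/36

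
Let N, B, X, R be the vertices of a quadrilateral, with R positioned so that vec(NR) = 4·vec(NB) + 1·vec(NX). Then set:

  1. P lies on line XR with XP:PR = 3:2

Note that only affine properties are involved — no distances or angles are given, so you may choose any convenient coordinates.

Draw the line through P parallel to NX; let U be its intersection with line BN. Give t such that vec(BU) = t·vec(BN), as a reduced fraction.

t = -7/5

Work in coordinates with N = (0, 0), B = (1, 0), X = (0, 1), R = (4, 1).
1. P lies on line XR with XP:PR = 3:2 ⇒ P = (12/5, 1)
through P parallel to NX: direction (0, 1); meets BN at U = (12/5, 0)
U = B + t·(N−B) with t = -7/5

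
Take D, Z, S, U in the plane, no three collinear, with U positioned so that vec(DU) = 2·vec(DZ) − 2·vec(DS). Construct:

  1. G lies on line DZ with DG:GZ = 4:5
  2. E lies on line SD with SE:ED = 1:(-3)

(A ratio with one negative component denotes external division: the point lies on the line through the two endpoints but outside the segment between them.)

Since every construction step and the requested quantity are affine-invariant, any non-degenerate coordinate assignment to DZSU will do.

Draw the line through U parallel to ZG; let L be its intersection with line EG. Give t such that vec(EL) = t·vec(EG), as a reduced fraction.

Assign D = (0, 0), Z = (1, 0), S = (0, 1), U = (2, -2) — the answer is frame-independent, so this choice is without loss of generality.
1. G lies on line DZ with DG:GZ = 4:5 ⇒ G = (4/9, 0)
2. E lies on line SD with SE:ED = 1:(-3) ⇒ E = (0, 3/2)
through U parallel to ZG: direction (-5/9, 0); meets EG at L = (28/27, -2)
L = E + t·(G−E) with t = 7/3

t = 7/3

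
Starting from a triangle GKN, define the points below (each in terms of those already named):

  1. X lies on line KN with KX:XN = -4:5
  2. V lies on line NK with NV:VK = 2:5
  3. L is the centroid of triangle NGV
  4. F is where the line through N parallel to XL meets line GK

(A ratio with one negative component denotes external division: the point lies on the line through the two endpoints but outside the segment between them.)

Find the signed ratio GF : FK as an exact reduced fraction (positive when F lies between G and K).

GF:FK = -103/7

Set G = (0, 0), K = (1, 0), N = (0, 1); any affine frame gives the same invariant.
1. X lies on line KN with KX:XN = -4:5 ⇒ X = (5, -4)
2. V lies on line NK with NV:VK = 2:5 ⇒ V = (2/7, 5/7)
3. L is the centroid of triangle NGV ⇒ L = (2/21, 4/7)
4. F is where the line through N parallel to XL meets line GK ⇒ F = (103/96, 0)
F = G + t·(K−G) with t = 103/96, so GF:FK = t:(1−t) = 103/96:-7/96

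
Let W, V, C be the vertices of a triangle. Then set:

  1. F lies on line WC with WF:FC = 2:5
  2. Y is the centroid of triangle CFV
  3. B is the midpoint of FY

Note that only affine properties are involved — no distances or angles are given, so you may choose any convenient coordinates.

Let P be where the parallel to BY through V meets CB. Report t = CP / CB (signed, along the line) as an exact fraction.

Set W = (0, 0), V = (1, 0), C = (0, 1); any affine frame gives the same invariant.
1. F lies on line WC with WF:FC = 2:5 ⇒ F = (0, 2/7)
2. Y is the centroid of triangle CFV ⇒ Y = (1/3, 3/7)
3. B is the midpoint of FY ⇒ B = (1/6, 5/14)
through V parallel to BY: direction (1/6, 1/14); meets CB at P = (1/3, -2/7)
P = C + t·(B−C) with t = 2

t = 2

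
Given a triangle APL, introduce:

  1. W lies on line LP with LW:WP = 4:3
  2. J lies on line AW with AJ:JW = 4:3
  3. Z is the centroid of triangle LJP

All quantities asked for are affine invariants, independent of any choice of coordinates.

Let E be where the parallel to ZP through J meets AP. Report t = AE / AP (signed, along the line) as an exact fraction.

Assign A = (0, 0), P = (1, 0), L = (0, 1) — the answer is frame-independent, so this choice is without loss of generality.
1. W lies on line LP with LW:WP = 4:3 ⇒ W = (4/7, 3/7)
2. J lies on line AW with AJ:JW = 4:3 ⇒ J = (16/49, 12/49)
3. Z is the centroid of triangle LJP ⇒ Z = (65/147, 61/147)
through J parallel to ZP: direction (82/147, -61/147); meets AP at E = (40/61, 0)
E = A + t·(P−A) with t = 40/61

t = 40/61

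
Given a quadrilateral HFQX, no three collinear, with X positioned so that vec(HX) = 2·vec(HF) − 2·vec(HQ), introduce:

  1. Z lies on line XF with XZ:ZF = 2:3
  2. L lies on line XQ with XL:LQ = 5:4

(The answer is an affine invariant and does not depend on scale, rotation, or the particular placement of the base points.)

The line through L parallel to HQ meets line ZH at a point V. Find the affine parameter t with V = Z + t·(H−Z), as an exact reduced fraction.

Assign H = (0, 0), F = (1, 0), Q = (0, 1), X = (2, -2) — the answer is frame-independent, so this choice is without loss of generality.
1. Z lies on line XF with XZ:ZF = 2:3 ⇒ Z = (8/5, -6/5)
2. L lies on line XQ with XL:LQ = 5:4 ⇒ L = (8/9, -1/3)
through L parallel to HQ: direction (0, 1); meets ZH at V = (8/9, -2/3)
V = Z + t·(H−Z) with t = 4/9

t = 4/9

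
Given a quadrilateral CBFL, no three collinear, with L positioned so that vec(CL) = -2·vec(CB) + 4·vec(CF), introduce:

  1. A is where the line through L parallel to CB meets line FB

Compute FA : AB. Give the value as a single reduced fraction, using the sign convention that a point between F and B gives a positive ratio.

Assign C = (0, 0), B = (1, 0), F = (0, 1), L = (-2, 4) — the answer is frame-independent, so this choice is without loss of generality.
1. A is where the line through L parallel to CB meets line FB ⇒ A = (-3, 4)
A = F + t·(B−F) with t = -3, so FA:AB = t:(1−t) = -3:4

FA:AB = -3/4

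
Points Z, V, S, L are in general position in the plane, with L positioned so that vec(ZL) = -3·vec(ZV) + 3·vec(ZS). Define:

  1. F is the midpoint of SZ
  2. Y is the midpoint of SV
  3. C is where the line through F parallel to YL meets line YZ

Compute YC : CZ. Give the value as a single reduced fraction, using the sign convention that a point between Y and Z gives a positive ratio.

Work in coordinates with Z = (0, 0), V = (1, 0), S = (0, 1), L = (-3, 3).
1. F is the midpoint of SZ ⇒ F = (0, 1/2)
2. Y is the midpoint of SV ⇒ Y = (1/2, 1/2)
3. C is where the line through F parallel to YL meets line YZ ⇒ C = (7/24, 7/24)
C = Y + t·(Z−Y) with t = 5/12, so YC:CZ = t:(1−t) = 5/12:7/12

YC:CZ = 5/7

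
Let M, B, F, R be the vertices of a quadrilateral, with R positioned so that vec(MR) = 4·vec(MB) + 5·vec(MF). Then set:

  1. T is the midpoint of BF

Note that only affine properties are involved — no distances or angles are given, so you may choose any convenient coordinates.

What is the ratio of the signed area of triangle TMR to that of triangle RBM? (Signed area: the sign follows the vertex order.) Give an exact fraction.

[TMR]:[RBM] = 1/10

Choose coordinates M = (0, 0), B = (1, 0), F = (0, 1), R = (4, 5).
1. T is the midpoint of BF ⇒ T = (1/2, 1/2)
2·[TMR] = -1/2, 2·[RBM] = -5
[TMR]:[RBM] = -1/2:-5 = 1/10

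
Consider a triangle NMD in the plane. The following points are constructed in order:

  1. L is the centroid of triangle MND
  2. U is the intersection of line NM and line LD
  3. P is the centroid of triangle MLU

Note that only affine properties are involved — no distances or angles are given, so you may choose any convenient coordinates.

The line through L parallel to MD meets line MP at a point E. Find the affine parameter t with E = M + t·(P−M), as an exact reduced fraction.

t = 6/5

Assign N = (0, 0), M = (1, 0), D = (0, 1) — the answer is frame-independent, so this choice is without loss of generality.
1. L is the centroid of triangle MND ⇒ L = (1/3, 1/3)
2. U is the intersection of line NM and line LD ⇒ U = (1/2, 0)
3. P is the centroid of triangle MLU ⇒ P = (11/18, 1/9)
through L parallel to MD: direction (-1, 1); meets MP at E = (8/15, 2/15)
E = M + t·(P−M) with t = 6/5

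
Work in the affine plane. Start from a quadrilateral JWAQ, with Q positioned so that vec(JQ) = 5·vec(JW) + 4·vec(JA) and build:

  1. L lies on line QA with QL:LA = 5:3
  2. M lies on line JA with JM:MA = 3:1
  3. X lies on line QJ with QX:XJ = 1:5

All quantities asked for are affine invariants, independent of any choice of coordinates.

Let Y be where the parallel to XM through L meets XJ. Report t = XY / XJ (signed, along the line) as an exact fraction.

Work in coordinates with J = (0, 0), W = (1, 0), A = (0, 1), Q = (5, 4).
1. L lies on line QA with QL:LA = 5:3 ⇒ L = (15/8, 17/8)
2. M lies on line JA with JM:MA = 3:1 ⇒ M = (0, 3/4)
3. X lies on line QJ with QX:XJ = 1:5 ⇒ X = (25/6, 10/3)
through L parallel to XM: direction (-25/6, -31/12); meets XJ at Y = (385/72, 77/18)
Y = X + t·(J−X) with t = -17/60

t = -17/60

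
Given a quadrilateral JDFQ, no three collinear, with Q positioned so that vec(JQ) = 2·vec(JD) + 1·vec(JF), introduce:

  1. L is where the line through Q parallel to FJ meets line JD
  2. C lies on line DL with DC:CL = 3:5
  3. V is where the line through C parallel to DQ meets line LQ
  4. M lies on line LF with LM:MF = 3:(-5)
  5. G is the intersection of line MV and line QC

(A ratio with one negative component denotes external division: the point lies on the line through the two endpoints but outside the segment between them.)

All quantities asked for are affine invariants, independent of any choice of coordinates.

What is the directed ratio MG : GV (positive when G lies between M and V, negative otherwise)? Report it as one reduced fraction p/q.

Set J = (0, 0), D = (1, 0), F = (0, 1), Q = (2, 1); any affine frame gives the same invariant.
1. L is where the line through Q parallel to FJ meets line JD ⇒ L = (2, 0)
2. C lies on line DL with DC:CL = 3:5 ⇒ C = (11/8, 0)
3. V is where the line through C parallel to DQ meets line LQ ⇒ V = (2, 5/8)
4. M lies on line LF with LM:MF = 3:(-5) ⇒ M = (5, -3/2)
5. G is the intersection of line MV and line QC ⇒ G = (509/277, 205/277)
G = M + t·(V−M) with t = 292/277, so MG:GV = t:(1−t) = 292/277:-15/277

MG:GV = -292/15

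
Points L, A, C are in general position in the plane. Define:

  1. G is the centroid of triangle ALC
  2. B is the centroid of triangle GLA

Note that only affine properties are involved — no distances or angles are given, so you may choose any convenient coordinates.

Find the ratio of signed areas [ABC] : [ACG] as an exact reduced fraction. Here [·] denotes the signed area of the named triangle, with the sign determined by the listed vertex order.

Work in coordinates with L = (0, 0), A = (1, 0), C = (0, 1).
1. G is the centroid of triangle ALC ⇒ G = (1/3, 1/3)
2. B is the centroid of triangle GLA ⇒ B = (4/9, 1/9)
2·[ABC] = -4/9, 2·[ACG] = 1/3
[ABC]:[ACG] = -4/9:1/3 = -4/3

[ABC]:[ACG] = -4/3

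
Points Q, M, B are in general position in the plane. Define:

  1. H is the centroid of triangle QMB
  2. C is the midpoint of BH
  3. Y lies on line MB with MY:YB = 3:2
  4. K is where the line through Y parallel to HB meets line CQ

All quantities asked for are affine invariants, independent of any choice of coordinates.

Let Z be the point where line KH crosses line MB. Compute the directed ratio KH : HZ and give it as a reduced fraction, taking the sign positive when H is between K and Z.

Choose coordinates Q = (0, 0), M = (1, 0), B = (0, 1).
1. H is the centroid of triangle QMB ⇒ H = (1/3, 1/3)
2. C is the midpoint of BH ⇒ C = (1/6, 2/3)
3. Y lies on line MB with MY:YB = 3:2 ⇒ Y = (2/5, 3/5)
4. K is where the line through Y parallel to HB meets line CQ ⇒ K = (7/30, 14/15)
line KH meets MB at Z = (4/15, 11/15)
H = K + t·(Z−K) with t = 3, so KH:HZ = 3:-2

KH:HZ = -3/2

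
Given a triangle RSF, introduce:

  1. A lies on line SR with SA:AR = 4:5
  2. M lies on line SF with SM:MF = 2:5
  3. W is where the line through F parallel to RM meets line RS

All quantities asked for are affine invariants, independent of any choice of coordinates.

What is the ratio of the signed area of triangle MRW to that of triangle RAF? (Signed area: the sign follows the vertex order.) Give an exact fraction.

[MRW]:[RAF] = -9/7

Set R = (0, 0), S = (1, 0), F = (0, 1); any affine frame gives the same invariant.
1. A lies on line SR with SA:AR = 4:5 ⇒ A = (5/9, 0)
2. M lies on line SF with SM:MF = 2:5 ⇒ M = (5/7, 2/7)
3. W is where the line through F parallel to RM meets line RS ⇒ W = (-5/2, 0)
2·[MRW] = -5/7, 2·[RAF] = 5/9
[MRW]:[RAF] = -5/7:5/9 = -9/7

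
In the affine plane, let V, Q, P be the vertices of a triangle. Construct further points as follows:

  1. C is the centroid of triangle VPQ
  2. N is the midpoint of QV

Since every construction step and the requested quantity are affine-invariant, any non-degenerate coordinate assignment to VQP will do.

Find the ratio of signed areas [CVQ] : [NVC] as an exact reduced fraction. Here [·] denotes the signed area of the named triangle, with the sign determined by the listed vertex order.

Set V = (0, 0), Q = (1, 0), P = (0, 1); any affine frame gives the same invariant.
1. C is the centroid of triangle VPQ ⇒ C = (1/3, 1/3)
2. N is the midpoint of QV ⇒ N = (1/2, 0)
2·[CVQ] = 1/3, 2·[NVC] = -1/6
[CVQ]:[NVC] = 1/3:-1/6 = -2

[CVQ]:[NVC] = -2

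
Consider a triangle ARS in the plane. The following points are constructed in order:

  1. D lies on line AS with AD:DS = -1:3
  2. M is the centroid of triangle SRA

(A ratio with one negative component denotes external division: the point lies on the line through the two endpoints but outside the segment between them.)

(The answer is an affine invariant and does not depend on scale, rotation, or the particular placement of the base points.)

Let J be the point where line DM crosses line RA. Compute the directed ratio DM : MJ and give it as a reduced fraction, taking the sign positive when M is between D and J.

Assign A = (0, 0), R = (1, 0), S = (0, 1) — the answer is frame-independent, so this choice is without loss of generality.
1. D lies on line AS with AD:DS = -1:3 ⇒ D = (0, -1/2)
2. M is the centroid of triangle SRA ⇒ M = (1/3, 1/3)
line DM meets RA at J = (1/5, 0)
M = D + t·(J−D) with t = 5/3, so DM:MJ = 5/3:-2/3

DM:MJ = -5/2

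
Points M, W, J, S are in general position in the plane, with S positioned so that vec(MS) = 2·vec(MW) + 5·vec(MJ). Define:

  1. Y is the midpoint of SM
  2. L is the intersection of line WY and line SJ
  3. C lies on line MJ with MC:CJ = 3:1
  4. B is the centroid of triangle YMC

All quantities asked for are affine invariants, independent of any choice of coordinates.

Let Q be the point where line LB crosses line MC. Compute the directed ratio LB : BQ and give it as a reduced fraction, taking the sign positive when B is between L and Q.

Choose coordinates M = (0, 0), W = (1, 0), J = (0, 1), S = (2, 5).
1. Y is the midpoint of SM ⇒ Y = (1, 5/2)
2. L is the intersection of line WY and line SJ ⇒ L = (1, 3)
3. C lies on line MJ with MC:CJ = 3:1 ⇒ C = (0, 3/4)
4. B is the centroid of triangle YMC ⇒ B = (1/3, 13/12)
line LB meets MC at Q = (0, 1/8)
B = L + t·(Q−L) with t = 2/3, so LB:BQ = 2/3:1/3

LB:BQ = 2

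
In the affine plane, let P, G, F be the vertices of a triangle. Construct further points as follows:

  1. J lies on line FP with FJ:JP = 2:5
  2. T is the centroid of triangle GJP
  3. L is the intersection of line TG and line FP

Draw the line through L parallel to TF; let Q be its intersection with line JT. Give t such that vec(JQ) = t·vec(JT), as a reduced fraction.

Assign P = (0, 0), G = (1, 0), F = (0, 1) — the answer is frame-independent, so this choice is without loss of generality.
1. J lies on line FP with FJ:JP = 2:5 ⇒ J = (0, 5/7)
2. T is the centroid of triangle GJP ⇒ T = (1/3, 5/21)
3. L is the intersection of line TG and line FP ⇒ L = (0, 5/14)
through L parallel to TF: direction (-1/3, 16/21); meets JT at Q = (-5/12, 55/42)
Q = J + t·(T−J) with t = -5/4

t = -5/4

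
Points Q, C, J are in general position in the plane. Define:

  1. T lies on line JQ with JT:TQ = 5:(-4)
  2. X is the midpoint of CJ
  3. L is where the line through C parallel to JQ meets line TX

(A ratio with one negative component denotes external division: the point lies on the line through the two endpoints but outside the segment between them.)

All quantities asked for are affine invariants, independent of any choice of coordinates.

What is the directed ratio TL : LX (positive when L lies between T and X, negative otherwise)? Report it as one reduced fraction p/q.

TL:LX = -2

Set Q = (0, 0), C = (1, 0), J = (0, 1); any affine frame gives the same invariant.
1. T lies on line JQ with JT:TQ = 5:(-4) ⇒ T = (0, -4)
2. X is the midpoint of CJ ⇒ X = (1/2, 1/2)
3. L is where the line through C parallel to JQ meets line TX ⇒ L = (1, 5)
L = T + t·(X−T) with t = 2, so TL:LX = t:(1−t) = 2:-1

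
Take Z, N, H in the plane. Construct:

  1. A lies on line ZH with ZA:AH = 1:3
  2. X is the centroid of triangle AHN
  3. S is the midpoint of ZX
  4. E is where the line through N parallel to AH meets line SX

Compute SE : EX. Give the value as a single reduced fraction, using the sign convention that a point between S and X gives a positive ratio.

Work in coordinates with Z = (0, 0), N = (1, 0), H = (0, 1).
1. A lies on line ZH with ZA:AH = 1:3 ⇒ A = (0, 1/4)
2. X is the centroid of triangle AHN ⇒ X = (1/3, 5/12)
3. S is the midpoint of ZX ⇒ S = (1/6, 5/24)
4. E is where the line through N parallel to AH meets line SX ⇒ E = (1, 5/4)
E = S + t·(X−S) with t = 5, so SE:EX = t:(1−t) = 5:-4

SE:EX = -5/4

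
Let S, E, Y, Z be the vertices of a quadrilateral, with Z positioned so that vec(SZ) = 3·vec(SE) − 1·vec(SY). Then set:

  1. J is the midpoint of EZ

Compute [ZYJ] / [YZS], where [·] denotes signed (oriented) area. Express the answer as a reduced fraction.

[ZYJ]:[YZS] = -1/6

Work in coordinates with S = (0, 0), E = (1, 0), Y = (0, 1), Z = (3, -1).
1. J is the midpoint of EZ ⇒ J = (2, -1/2)
2·[ZYJ] = 1/2, 2·[YZS] = -3
[ZYJ]:[YZS] = 1/2:-3 = -1/6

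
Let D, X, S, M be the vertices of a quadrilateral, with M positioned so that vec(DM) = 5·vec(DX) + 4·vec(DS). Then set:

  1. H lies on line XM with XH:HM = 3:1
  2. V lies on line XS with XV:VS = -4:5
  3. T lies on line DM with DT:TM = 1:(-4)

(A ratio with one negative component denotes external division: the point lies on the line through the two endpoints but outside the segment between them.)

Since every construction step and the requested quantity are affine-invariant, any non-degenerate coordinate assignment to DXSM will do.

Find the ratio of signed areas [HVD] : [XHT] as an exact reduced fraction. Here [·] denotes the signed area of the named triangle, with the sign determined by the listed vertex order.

[HVD]:[XHT] = -31/4

Set D = (0, 0), X = (1, 0), S = (0, 1), M = (5, 4); any affine frame gives the same invariant.
1. H lies on line XM with XH:HM = 3:1 ⇒ H = (4, 3)
2. V lies on line XS with XV:VS = -4:5 ⇒ V = (5, -4)
3. T lies on line DM with DT:TM = 1:(-4) ⇒ T = (-5/3, -4/3)
2·[HVD] = -31, 2·[XHT] = 4
[HVD]:[XHT] = -31:4 = -31/4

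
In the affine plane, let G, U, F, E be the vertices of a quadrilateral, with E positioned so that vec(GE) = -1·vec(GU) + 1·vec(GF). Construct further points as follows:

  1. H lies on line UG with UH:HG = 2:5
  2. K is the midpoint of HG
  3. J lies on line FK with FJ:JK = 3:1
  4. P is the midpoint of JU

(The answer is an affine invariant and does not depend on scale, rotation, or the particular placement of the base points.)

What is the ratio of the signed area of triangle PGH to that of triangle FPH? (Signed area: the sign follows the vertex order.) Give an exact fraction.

[PGH]:[FPH] = -10

Assign G = (0, 0), U = (1, 0), F = (0, 1), E = (-1, 1) — the answer is frame-independent, so this choice is without loss of generality.
1. H lies on line UG with UH:HG = 2:5 ⇒ H = (5/7, 0)
2. K is the midpoint of HG ⇒ K = (5/14, 0)
3. J lies on line FK with FJ:JK = 3:1 ⇒ J = (15/56, 1/4)
4. P is the midpoint of JU ⇒ P = (71/112, 1/8)
2·[PGH] = 5/56, 2·[FPH] = -1/112
[PGH]:[FPH] = 5/56:-1/112 = -10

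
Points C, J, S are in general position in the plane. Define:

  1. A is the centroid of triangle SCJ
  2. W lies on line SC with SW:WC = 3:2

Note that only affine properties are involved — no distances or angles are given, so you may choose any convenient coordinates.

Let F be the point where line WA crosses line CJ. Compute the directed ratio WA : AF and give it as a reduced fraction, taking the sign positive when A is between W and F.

WA:AF = 1/5

Choose coordinates C = (0, 0), J = (1, 0), S = (0, 1).
1. A is the centroid of triangle SCJ ⇒ A = (1/3, 1/3)
2. W lies on line SC with SW:WC = 3:2 ⇒ W = (0, 2/5)
line WA meets CJ at F = (2, 0)
A = W + t·(F−W) with t = 1/6, so WA:AF = 1/6:5/6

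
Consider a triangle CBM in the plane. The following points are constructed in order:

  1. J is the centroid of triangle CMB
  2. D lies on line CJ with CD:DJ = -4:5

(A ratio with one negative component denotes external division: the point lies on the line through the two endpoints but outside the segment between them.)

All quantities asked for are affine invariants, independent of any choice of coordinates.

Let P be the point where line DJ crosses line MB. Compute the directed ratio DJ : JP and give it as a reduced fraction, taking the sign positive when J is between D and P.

Set C = (0, 0), B = (1, 0), M = (0, 1); any affine frame gives the same invariant.
1. J is the centroid of triangle CMB ⇒ J = (1/3, 1/3)
2. D lies on line CJ with CD:DJ = -4:5 ⇒ D = (-4/3, -4/3)
line DJ meets MB at P = (1/2, 1/2)
J = D + t·(P−D) with t = 10/11, so DJ:JP = 10/11:1/11

DJ:JP = 10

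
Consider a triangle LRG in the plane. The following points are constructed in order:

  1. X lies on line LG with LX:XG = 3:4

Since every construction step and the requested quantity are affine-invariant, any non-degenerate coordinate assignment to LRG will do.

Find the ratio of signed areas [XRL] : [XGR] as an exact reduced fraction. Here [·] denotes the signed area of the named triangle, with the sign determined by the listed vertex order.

[XRL]:[XGR] = 3/4

Set L = (0, 0), R = (1, 0), G = (0, 1); any affine frame gives the same invariant.
1. X lies on line LG with LX:XG = 3:4 ⇒ X = (0, 3/7)
2·[XRL] = -3/7, 2·[XGR] = -4/7
[XRL]:[XGR] = -3/7:-4/7 = 3/4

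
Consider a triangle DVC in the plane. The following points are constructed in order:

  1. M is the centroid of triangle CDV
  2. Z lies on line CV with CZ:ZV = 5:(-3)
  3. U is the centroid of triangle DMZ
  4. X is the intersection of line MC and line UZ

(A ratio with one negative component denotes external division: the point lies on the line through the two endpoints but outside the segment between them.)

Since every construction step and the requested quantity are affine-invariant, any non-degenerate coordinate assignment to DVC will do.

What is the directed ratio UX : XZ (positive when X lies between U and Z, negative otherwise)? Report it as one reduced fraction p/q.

UX:XZ = -1/5

Work in coordinates with D = (0, 0), V = (1, 0), C = (0, 1).
1. M is the centroid of triangle CDV ⇒ M = (1/3, 1/3)
2. Z lies on line CV with CZ:ZV = 5:(-3) ⇒ Z = (5/2, -3/2)
3. U is the centroid of triangle DMZ ⇒ U = (17/18, -7/18)
4. X is the intersection of line MC and line UZ ⇒ X = (5/9, -1/9)
X = U + t·(Z−U) with t = -1/4, so UX:XZ = t:(1−t) = -1/4:5/4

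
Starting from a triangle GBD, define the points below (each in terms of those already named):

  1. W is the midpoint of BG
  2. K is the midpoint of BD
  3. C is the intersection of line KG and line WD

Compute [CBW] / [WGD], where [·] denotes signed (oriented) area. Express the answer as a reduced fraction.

Work in coordinates with G = (0, 0), B = (1, 0), D = (0, 1).
1. W is the midpoint of BG ⇒ W = (1/2, 0)
2. K is the midpoint of BD ⇒ K = (1/2, 1/2)
3. C is the intersection of line KG and line WD ⇒ C = (1/3, 1/3)
2·[CBW] = -1/6, 2·[WGD] = -1/2
[CBW]:[WGD] = -1/6:-1/2 = 1/3

[CBW]:[WGD] = 1/3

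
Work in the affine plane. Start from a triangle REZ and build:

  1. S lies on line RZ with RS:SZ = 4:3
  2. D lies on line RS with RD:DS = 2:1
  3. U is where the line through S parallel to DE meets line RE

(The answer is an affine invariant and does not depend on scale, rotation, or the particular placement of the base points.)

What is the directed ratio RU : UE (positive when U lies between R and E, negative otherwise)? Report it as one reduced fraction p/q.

RU:UE = -3

Assign R = (0, 0), E = (1, 0), Z = (0, 1) — the answer is frame-independent, so this choice is without loss of generality.
1. S lies on line RZ with RS:SZ = 4:3 ⇒ S = (0, 4/7)
2. D lies on line RS with RD:DS = 2:1 ⇒ D = (0, 8/21)
3. U is where the line through S parallel to DE meets line RE ⇒ U = (3/2, 0)
U = R + t·(E−R) with t = 3/2, so RU:UE = t:(1−t) = 3/2:-1/2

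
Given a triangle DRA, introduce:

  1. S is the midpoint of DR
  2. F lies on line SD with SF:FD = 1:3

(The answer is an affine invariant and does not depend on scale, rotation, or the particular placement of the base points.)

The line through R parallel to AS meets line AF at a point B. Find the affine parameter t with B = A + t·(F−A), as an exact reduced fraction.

t = -4

Choose coordinates D = (0, 0), R = (1, 0), A = (0, 1).
1. S is the midpoint of DR ⇒ S = (1/2, 0)
2. F lies on line SD with SF:FD = 1:3 ⇒ F = (3/8, 0)
through R parallel to AS: direction (1/2, -1); meets AF at B = (-3/2, 5)
B = A + t·(F−A) with t = -4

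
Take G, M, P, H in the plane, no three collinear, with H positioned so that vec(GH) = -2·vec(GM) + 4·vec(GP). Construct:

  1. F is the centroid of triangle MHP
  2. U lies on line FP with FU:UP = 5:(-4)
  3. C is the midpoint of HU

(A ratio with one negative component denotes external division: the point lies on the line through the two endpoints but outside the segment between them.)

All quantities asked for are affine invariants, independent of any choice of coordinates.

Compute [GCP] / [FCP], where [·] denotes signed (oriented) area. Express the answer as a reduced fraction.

[GCP]:[FCP] = -2

Work in coordinates with G = (0, 0), M = (1, 0), P = (0, 1), H = (-2, 4).
1. F is the centroid of triangle MHP ⇒ F = (-1/3, 5/3)
2. U lies on line FP with FU:UP = 5:(-4) ⇒ U = (4/3, -5/3)
3. C is the midpoint of HU ⇒ C = (-1/3, 7/6)
2·[GCP] = -1/3, 2·[FCP] = 1/6
[GCP]:[FCP] = -1/3:1/6 = -2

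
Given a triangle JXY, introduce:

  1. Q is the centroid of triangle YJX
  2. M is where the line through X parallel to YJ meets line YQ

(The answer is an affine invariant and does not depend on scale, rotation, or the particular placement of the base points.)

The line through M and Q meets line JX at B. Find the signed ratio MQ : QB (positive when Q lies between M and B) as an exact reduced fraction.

MQ:QB = -4

Assign J = (0, 0), X = (1, 0), Y = (0, 1) — the answer is frame-independent, so this choice is without loss of generality.
1. Q is the centroid of triangle YJX ⇒ Q = (1/3, 1/3)
2. M is where the line through X parallel to YJ meets line YQ ⇒ M = (1, -1)
line MQ meets JX at B = (1/2, 0)
Q = M + t·(B−M) with t = 4/3, so MQ:QB = 4/3:-1/3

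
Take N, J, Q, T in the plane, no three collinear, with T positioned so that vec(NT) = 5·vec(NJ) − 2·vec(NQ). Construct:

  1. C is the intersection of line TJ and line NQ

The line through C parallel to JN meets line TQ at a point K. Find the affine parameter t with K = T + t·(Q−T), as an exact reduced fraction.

Assign N = (0, 0), J = (1, 0), Q = (0, 1), T = (5, -2) — the answer is frame-independent, so this choice is without loss of generality.
1. C is the intersection of line TJ and line NQ ⇒ C = (0, 1/2)
through C parallel to JN: direction (-1, 0); meets TQ at K = (5/6, 1/2)
K = T + t·(Q−T) with t = 5/6

t = 5/6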